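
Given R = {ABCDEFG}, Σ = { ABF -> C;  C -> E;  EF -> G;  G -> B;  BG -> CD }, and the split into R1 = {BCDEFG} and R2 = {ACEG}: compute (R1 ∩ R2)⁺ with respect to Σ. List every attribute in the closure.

R1 ∩ R2 = {CEG}.
G → B applies, adding B
BG → CD applies, adding D
Closure: {BCDEG}.

BCDEG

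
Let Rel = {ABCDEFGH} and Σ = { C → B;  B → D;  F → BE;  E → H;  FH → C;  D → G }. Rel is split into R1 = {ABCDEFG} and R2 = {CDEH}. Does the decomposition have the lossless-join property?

Yes

Common attributes: R1 ∩ R2 = {CDE}.
Closure of {CDE}: C → B applies, adding B; E → H applies, adding H; D → G applies, adding G. So (CDE)⁺ = {BCDEGH}.
This closure contains every attribute of R2, so R1 ∩ R2 → R2. The join is lossless.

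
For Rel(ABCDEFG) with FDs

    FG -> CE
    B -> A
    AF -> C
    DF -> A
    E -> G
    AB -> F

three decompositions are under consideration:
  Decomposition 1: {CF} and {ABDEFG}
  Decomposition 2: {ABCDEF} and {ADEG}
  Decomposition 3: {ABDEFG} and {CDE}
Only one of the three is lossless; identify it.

Decomposition 1: common = {F}, closure = {F} → lossy.
Decomposition 2: common = {ADE}, closure = {ADEG} → lossless.
Decomposition 3: common = {DE}, closure = {DEG} → lossy.

Decomposition 2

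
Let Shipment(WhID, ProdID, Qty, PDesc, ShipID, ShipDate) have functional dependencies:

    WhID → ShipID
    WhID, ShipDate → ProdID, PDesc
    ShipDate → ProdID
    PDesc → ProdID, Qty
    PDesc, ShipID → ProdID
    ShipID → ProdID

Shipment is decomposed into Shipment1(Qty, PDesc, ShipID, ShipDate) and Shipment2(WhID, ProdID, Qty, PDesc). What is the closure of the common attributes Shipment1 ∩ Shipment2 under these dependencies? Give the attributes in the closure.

ProdID, Qty, PDesc

Shipment1 ∩ Shipment2 = {Qty, PDesc}.
PDesc → ProdID, Qty applies, adding ProdID
Closure: {ProdID, Qty, PDesc}.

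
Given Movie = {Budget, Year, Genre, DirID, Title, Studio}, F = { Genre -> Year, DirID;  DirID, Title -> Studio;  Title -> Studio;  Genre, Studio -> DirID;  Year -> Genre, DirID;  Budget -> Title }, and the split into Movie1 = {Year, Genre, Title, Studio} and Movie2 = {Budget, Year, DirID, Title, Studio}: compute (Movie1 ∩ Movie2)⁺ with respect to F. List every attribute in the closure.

Movie1 ∩ Movie2 = {Year, Title, Studio}.
Year → Genre, DirID applies, adding Genre, DirID
Closure: {Year, Genre, DirID, Title, Studio}.

Year, Genre, DirID, Title, Studio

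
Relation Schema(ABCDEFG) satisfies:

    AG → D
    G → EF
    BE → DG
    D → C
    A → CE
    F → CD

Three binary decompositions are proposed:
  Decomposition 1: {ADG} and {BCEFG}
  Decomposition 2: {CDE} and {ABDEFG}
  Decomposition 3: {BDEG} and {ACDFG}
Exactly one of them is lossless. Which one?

Decomposition 2

Decomposition 1: common = {G}, closure = {CDEFG} → lossy.
Decomposition 2: common = {DE}, closure = {CDE} → lossless.
Decomposition 3: common = {DG}, closure = {CDEFG} → lossy.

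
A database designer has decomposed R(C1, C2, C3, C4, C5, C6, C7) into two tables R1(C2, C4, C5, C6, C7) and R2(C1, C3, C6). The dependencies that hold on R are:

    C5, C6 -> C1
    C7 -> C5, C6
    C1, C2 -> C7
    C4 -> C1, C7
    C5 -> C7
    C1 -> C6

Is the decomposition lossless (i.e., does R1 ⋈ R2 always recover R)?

Common attributes: R1 ∩ R2 = {C6}.
No dependency enlarges {C6}, so (C6)⁺ = {C6}.
The closure contains neither all of R1 = {C2, C4, C5, C6, C7} nor all of R2 = {C1, C3, C6}, so the common attributes are not a superkey of either fragment. The join is lossy.

No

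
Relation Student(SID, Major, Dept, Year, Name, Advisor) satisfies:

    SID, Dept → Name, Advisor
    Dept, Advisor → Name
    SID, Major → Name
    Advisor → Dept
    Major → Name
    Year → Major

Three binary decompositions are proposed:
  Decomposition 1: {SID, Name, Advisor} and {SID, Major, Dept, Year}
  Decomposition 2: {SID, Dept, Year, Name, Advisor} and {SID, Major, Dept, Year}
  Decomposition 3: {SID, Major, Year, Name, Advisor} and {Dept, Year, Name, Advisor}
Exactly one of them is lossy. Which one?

Decomposition 1: common = {SID}, closure = {SID} → lossy.
Decomposition 2: common = {SID, Dept, Year}, closure = {SID, Major, Dept, Year, Name, Advisor} → lossless.
Decomposition 3: common = {Year, Name, Advisor}, closure = {Major, Dept, Year, Name, Advisor} → lossless.

Decomposition 1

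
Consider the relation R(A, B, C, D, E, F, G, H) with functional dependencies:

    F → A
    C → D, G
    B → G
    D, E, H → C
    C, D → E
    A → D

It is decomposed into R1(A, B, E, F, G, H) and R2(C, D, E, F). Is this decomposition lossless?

Common attributes: R1 ∩ R2 = {E, F}.
Closure of {E, F}: F → A applies, adding A; A → D applies, adding D. So (E, F)⁺ = {A, D, E, F}.
The closure contains neither all of R1 = {A, B, E, F, G, H} nor all of R2 = {C, D, E, F}, so the common attributes are not a superkey of either fragment. The join is lossy.

No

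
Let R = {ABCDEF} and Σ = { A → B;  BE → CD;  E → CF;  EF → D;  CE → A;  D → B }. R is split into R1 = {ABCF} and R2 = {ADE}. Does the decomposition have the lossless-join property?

No

Common attributes: R1 ∩ R2 = {A}.
Closure of {A}: A → B applies, adding B. So (A)⁺ = {AB}.
The closure contains neither all of R1 = {ABCF} nor all of R2 = {ADE}, so the common attributes are not a superkey of either fragment. The join is lossy.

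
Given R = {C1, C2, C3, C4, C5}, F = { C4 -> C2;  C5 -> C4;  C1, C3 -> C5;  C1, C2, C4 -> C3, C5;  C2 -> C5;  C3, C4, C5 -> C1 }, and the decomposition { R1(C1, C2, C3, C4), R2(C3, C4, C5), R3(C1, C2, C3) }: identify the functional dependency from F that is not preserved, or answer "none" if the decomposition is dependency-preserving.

none

C4 → C2 lies within R1.
C5 → C4 lies within R2.
C1, C3 → C5: restricted closure across fragments reaches C5.
C1, C2, C4 → C3, C5: restricted closure across fragments reaches C3, C5.
C2 → C5: restricted closure across fragments reaches C5.
C3, C4, C5 → C1: restricted closure across fragments reaches C1.
Every dependency is enforceable on the fragments, so the decomposition is dependency-preserving.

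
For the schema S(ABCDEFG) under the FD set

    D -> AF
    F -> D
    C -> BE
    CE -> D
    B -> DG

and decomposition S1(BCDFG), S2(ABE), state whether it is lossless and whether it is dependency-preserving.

Lossless test: (B)⁺ = {ABDFG}, which is a superkey of neither fragment — lossy.
Dependency preservation: the restricted closure of {D} across the fragments never reaches {AF}, so D → AF cannot be enforced without a join — not preserved.

lossy and not dependency-preserving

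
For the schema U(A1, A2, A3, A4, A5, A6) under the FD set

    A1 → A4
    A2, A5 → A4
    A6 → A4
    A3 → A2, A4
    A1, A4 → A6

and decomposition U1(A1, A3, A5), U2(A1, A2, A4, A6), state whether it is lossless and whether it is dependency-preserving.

lossy and not dependency-preserving

Lossless test: (A1)⁺ = {A1, A4, A6}, which is a superkey of neither fragment — lossy.
Dependency preservation: the restricted closure of {A2, A5} across the fragments never reaches {A4}, so A2, A5 → A4 cannot be enforced without a join — not preserved.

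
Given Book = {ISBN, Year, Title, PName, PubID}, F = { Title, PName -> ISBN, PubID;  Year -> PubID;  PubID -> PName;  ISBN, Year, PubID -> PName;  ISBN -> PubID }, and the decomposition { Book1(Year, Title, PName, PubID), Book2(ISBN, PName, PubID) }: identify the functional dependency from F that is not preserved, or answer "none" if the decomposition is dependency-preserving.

Check Title, PName → ISBN, PubID: no single fragment contains all of {ISBN, Title, PName, PubID}, and the restricted closure of {Title, PName} across the fragments never reaches {ISBN, PubID}.
Year → PubID is preserved.
PubID → PName is preserved.
ISBN, Year, PubID → PName is preserved.
ISBN → PubID is preserved.

Title, PName -> ISBN, PubID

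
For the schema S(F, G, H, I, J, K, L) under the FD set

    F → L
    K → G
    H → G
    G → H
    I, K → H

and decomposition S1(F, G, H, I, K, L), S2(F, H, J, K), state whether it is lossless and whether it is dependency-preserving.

lossy but dependency-preserving

Lossless test: (F, H, K)⁺ = {F, G, H, K, L}, which is a superkey of neither fragment — lossy.
Dependency preservation: every FD's attributes lie within a single fragment, so each can be enforced locally — preserved.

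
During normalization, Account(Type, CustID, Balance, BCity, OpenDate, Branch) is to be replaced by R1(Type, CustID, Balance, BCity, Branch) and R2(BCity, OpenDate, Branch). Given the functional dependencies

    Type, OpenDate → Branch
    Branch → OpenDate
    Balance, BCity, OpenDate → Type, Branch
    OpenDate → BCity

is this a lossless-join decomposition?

Common attributes: R1 ∩ R2 = {BCity, Branch}.
Closure of {BCity, Branch}: Branch → OpenDate applies, adding OpenDate. So (BCity, Branch)⁺ = {BCity, OpenDate, Branch}.
This closure contains every attribute of R2, so R1 ∩ R2 → R2. The join is lossless.

Yes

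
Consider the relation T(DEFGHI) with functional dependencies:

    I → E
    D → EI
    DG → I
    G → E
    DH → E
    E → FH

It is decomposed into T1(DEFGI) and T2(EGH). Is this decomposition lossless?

Yes

Common attributes: T1 ∩ T2 = {EG}.
Closure of {EG}: E → FH applies, adding FH. So (EG)⁺ = {EFGH}.
This closure contains every attribute of T2, so T1 ∩ T2 → T2. The join is lossless.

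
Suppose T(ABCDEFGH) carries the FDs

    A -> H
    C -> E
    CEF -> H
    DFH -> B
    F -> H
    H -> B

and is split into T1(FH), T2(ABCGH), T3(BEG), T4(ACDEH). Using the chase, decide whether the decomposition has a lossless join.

No

Chase test. Columns are ABCDEFGH; row i has aⱼ where attribute j ∈ Ti, else bᵢⱼ.
Initial tableau (one row per fragment):
  row 1: b11 b12 b13 b14 b15 a6 b17 a8
  row 2: a1 a2 a3 b24 b25 b26 a7 a8
  row 3: b31 a2 b33 b34 a5 b36 a7 b38
  row 4: a1 b42 a3 a4 a5 b46 b47 a8
Rows 2 and 4 agree on C; apply C→E and equate their E entries.
Rows 1 and 2 agree on H; apply H→B and equate their B entries.
Rows 1 and 4 agree on H; apply H→B and equate their B entries.
No row becomes fully distinguished — the join is lossy.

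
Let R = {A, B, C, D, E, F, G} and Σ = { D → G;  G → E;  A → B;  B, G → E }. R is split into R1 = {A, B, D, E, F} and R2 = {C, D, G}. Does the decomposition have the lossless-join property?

Common attributes: R1 ∩ R2 = {D}.
Closure of {D}: D → G applies, adding G; G → E applies, adding E. So (D)⁺ = {D, E, G}.
The closure contains neither all of R1 = {A, B, D, E, F} nor all of R2 = {C, D, G}, so the common attributes are not a superkey of either fragment. The join is lossy.

No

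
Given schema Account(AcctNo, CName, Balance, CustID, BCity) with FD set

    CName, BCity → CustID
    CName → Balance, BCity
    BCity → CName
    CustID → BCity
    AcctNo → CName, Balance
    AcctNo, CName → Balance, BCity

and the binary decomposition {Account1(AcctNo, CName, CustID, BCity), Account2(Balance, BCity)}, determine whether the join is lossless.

Yes

Common attributes: Account1 ∩ Account2 = {BCity}.
Closure of {BCity}: BCity → CName applies, adding CName; CName, BCity → CustID applies, adding CustID; CName → Balance, BCity applies, adding Balance. So (BCity)⁺ = {CName, Balance, CustID, BCity}.
This closure contains every attribute of Account2, so Account1 ∩ Account2 → Account2. The join is lossless.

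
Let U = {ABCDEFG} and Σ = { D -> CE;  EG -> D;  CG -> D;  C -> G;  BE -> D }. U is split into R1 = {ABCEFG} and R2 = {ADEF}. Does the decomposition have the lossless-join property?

Common attributes: R1 ∩ R2 = {AEF}.
No dependency enlarges {AEF}, so (AEF)⁺ = {AEF}.
The closure contains neither all of R1 = {ABCEFG} nor all of R2 = {ADEF}, so the common attributes are not a superkey of either fragment. The join is lossy.

No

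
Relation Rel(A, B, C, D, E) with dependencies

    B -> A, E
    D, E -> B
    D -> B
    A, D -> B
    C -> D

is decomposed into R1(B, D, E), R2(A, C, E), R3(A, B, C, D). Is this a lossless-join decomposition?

Yes

Chase test. Columns are A, B, C, D, E; row i has aⱼ where attribute j ∈ Ri, else bᵢⱼ.
Initial tableau (one row per fragment):
  row 1: b11 a2 b13 a4 a5
  row 2: a1 b22 a3 b24 a5
  row 3: a1 a2 a3 a4 b35
Rows 1 and 3 agree on B; apply B→A, E and equate their A, E entries.
Rows 2 and 3 agree on C; apply C→D and equate their D entries.
Rows 1 and 2 agree on D, E; apply D, E→B and equate their B entries.
Row 2 is now all distinguished symbols — the join is lossless.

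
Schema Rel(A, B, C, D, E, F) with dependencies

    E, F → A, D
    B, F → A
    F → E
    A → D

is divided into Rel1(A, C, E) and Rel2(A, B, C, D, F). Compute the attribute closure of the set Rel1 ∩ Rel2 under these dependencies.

Rel1 ∩ Rel2 = {A, C}.
A → D applies, adding D
Closure: {A, C, D}.

A, C, D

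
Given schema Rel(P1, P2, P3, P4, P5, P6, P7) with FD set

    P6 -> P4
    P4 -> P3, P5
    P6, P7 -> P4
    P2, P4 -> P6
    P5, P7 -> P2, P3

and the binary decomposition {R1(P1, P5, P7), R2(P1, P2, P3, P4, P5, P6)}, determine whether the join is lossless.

Common attributes: R1 ∩ R2 = {P1, P5}.
No dependency enlarges {P1, P5}, so (P1, P5)⁺ = {P1, P5}.
The closure contains neither all of R1 = {P1, P5, P7} nor all of R2 = {P1, P2, P3, P4, P5, P6}, so the common attributes are not a superkey of either fragment. The join is lossy.

No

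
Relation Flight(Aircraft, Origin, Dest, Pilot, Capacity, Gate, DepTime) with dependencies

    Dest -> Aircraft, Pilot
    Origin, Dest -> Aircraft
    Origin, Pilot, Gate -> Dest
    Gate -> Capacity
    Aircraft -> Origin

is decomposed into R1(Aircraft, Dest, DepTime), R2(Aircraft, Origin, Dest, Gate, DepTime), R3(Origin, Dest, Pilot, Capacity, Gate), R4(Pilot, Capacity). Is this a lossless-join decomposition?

Yes

Chase test. Columns are Aircraft, Origin, Dest, Pilot, Capacity, Gate, DepTime; row i has aⱼ where attribute j ∈ Ri, else bᵢⱼ.
Initial tableau (one row per fragment):
  row 1: a1 b12 a3 b14 b15 b16 a7
  row 2: a1 a2 a3 b24 b25 a6 a7
  row 3: b31 a2 a3 a4 a5 a6 b37
  row 4: b41 b42 b43 a4 a5 b46 b47
Rows 1 and 2 agree on Dest; apply Dest→Aircraft, Pilot and equate their Aircraft, Pilot entries.
Rows 1 and 3 agree on Dest; apply Dest→Aircraft, Pilot and equate their Aircraft, Pilot entries.
Rows 2 and 3 agree on Gate; apply Gate→Capacity and equate their Capacity entries.
Rows 1 and 2 agree on Aircraft; apply Aircraft→Origin and equate their Origin entries.
Row 2 is now all distinguished symbols — the join is lossless.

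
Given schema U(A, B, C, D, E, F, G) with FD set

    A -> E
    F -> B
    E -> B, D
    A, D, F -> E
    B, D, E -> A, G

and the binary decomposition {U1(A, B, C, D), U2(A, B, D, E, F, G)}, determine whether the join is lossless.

No

Common attributes: U1 ∩ U2 = {A, B, D}.
Closure of {A, B, D}: A → E applies, adding E; B, D, E → A, G applies, adding G. So (A, B, D)⁺ = {A, B, D, E, G}.
The closure contains neither all of U1 = {A, B, C, D} nor all of U2 = {A, B, D, E, F, G}, so the common attributes are not a superkey of either fragment. The join is lossy.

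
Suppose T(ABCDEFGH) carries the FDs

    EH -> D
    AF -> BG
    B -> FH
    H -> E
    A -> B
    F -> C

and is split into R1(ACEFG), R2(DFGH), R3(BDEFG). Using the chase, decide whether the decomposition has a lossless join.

Chase test. Columns are ABCDEFGH; row i has aⱼ where attribute j ∈ Ri, else bᵢⱼ.
Initial tableau (one row per fragment):
  row 1: a1 b12 a3 b14 a5 a6 a7 b18
  row 2: b21 b22 b23 a4 b25 a6 a7 a8
  row 3: b31 a2 b33 a4 a5 a6 a7 b38
Rows 1 and 2 agree on F; apply F→C and equate their C entries.
Rows 1 and 3 agree on F; apply F→C and equate their C entries.
No row becomes fully distinguished — the join is lossy.

No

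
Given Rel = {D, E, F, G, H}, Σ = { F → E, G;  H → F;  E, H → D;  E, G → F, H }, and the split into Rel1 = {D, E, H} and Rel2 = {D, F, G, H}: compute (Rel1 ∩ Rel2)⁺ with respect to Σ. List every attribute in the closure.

Rel1 ∩ Rel2 = {D, H}.
H → F applies, adding F
F → E, G applies, adding E, G
Closure: {D, E, F, G, H}.

D, E, F, G, H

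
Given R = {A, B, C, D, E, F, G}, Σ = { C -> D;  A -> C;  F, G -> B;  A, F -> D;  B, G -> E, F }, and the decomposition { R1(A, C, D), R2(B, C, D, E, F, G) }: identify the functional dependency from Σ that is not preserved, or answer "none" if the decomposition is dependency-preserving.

none

C → D lies within R1.
A → C lies within R1.
F, G → B lies within R2.
A, F → D: restricted closure across fragments reaches D.
B, G → E, F lies within R2.
Every dependency is enforceable on the fragments, so the decomposition is dependency-preserving.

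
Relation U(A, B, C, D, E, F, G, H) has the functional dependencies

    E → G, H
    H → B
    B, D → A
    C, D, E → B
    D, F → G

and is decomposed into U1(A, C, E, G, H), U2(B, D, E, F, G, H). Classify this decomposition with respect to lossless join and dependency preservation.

Lossless test: (E, G, H)⁺ = {B, E, G, H}, which is a superkey of neither fragment — lossy.
Dependency preservation: the restricted closure of {B, D} across the fragments never reaches {A}, so B, D → A cannot be enforced without a join — not preserved.

lossy and not dependency-preserving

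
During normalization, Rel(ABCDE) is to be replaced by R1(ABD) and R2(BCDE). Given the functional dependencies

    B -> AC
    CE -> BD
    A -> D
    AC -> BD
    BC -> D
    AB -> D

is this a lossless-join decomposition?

Yes

Common attributes: R1 ∩ R2 = {BD}.
Closure of {BD}: B → AC applies, adding AC. So (BD)⁺ = {ABCD}.
This closure contains every attribute of R1, so R1 ∩ R2 → R1. The join is lossless.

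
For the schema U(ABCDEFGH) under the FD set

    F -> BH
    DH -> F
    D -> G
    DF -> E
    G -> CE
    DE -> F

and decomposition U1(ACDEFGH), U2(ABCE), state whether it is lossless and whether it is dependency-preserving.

lossy and not dependency-preserving

Lossless test: (ACE)⁺ = {ACE}, which is a superkey of neither fragment — lossy.
Dependency preservation: the restricted closure of {F} across the fragments never reaches {BH}, so F → BH cannot be enforced without a join — not preserved.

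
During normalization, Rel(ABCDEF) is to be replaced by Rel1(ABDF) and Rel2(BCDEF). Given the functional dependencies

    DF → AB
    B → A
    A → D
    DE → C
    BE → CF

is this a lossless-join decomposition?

Common attributes: Rel1 ∩ Rel2 = {BDF}.
Closure of {BDF}: DF → AB applies, adding A. So (BDF)⁺ = {ABDF}.
This closure contains every attribute of Rel1, so Rel1 ∩ Rel2 → Rel1. The join is lossless.

Yes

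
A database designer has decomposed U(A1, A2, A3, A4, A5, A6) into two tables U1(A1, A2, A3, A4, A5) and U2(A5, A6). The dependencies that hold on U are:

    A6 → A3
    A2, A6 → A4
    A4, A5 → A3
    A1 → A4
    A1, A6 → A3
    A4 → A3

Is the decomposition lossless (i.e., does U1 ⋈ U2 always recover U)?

No

Common attributes: U1 ∩ U2 = {A5}.
No dependency enlarges {A5}, so (A5)⁺ = {A5}.
The closure contains neither all of U1 = {A1, A2, A3, A4, A5} nor all of U2 = {A5, A6}, so the common attributes are not a superkey of either fragment. The join is lossy.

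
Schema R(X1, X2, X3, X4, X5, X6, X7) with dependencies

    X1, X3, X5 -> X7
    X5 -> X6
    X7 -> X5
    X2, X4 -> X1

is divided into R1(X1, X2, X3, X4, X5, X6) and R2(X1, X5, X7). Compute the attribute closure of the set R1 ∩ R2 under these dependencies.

X1, X5, X6

R1 ∩ R2 = {X1, X5}.
X5 → X6 applies, adding X6
Closure: {X1, X5, X6}.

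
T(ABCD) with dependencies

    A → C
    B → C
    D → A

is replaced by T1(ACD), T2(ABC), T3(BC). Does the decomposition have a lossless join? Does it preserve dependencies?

lossy but dependency-preserving

Lossless test (chase): applying each FD to every pair of rows produces no changes in the tableau, so no row becomes fully distinguished — the join is lossy.
Dependency preservation: every FD's attributes lie within a single fragment, so each can be enforced locally — preserved.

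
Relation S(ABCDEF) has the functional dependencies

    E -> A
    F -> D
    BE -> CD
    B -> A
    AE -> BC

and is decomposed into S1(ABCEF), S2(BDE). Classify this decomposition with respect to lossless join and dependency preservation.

lossless but not dependency-preserving

Lossless test: (BE)⁺ = {ABCDE}, which contains all of one fragment — lossless.
Dependency preservation: the restricted closure of {F} across the fragments never reaches {D}, so F → D cannot be enforced without a join — not preserved.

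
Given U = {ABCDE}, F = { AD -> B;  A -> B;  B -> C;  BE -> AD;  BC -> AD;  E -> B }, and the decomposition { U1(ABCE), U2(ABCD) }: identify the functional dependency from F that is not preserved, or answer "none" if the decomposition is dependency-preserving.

none

AD → B lies within U2.
A → B lies within U1.
B → C lies within U1.
BE → AD: restricted closure across fragments reaches AD.
BC → AD lies within U2.
E → B lies within U1.
Every dependency is enforceable on the fragments, so the decomposition is dependency-preserving.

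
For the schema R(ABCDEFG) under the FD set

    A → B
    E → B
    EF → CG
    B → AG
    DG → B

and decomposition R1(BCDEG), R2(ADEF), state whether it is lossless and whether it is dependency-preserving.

lossy and not dependency-preserving

Lossless test: (DE)⁺ = {ABDEG}, which is a superkey of neither fragment — lossy.
Dependency preservation: the restricted closure of {A} across the fragments never reaches {B}, so A → B cannot be enforced without a join — not preserved.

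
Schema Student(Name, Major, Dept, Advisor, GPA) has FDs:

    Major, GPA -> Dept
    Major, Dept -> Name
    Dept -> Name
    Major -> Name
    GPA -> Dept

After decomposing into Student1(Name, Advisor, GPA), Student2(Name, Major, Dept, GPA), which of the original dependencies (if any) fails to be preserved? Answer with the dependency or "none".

none

Major, GPA → Dept lies within Student2.
Major, Dept → Name lies within Student2.
Dept → Name lies within Student2.
Major → Name lies within Student2.
GPA → Dept lies within Student2.
Every dependency is enforceable on the fragments, so the decomposition is dependency-preserving.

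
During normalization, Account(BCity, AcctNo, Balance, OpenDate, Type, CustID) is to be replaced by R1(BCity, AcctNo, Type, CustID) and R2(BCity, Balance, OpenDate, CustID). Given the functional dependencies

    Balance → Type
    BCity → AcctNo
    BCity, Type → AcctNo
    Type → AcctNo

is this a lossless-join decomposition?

No

Common attributes: R1 ∩ R2 = {BCity, CustID}.
Closure of {BCity, CustID}: BCity → AcctNo applies, adding AcctNo. So (BCity, CustID)⁺ = {BCity, AcctNo, CustID}.
The closure contains neither all of R1 = {BCity, AcctNo, Type, CustID} nor all of R2 = {BCity, Balance, OpenDate, CustID}, so the common attributes are not a superkey of either fragment. The join is lossy.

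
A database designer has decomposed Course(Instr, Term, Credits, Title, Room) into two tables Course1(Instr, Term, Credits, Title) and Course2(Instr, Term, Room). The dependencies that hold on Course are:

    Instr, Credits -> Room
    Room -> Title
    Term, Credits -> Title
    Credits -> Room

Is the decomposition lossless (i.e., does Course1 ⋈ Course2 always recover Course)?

Common attributes: Course1 ∩ Course2 = {Instr, Term}.
No dependency enlarges {Instr, Term}, so (Instr, Term)⁺ = {Instr, Term}.
The closure contains neither all of Course1 = {Instr, Term, Credits, Title} nor all of Course2 = {Instr, Term, Room}, so the common attributes are not a superkey of either fragment. The join is lossy.

No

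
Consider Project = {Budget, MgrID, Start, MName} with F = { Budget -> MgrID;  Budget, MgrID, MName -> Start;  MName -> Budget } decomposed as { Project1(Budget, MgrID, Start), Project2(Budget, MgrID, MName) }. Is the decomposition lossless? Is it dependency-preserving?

lossy and not dependency-preserving

Lossless test: (Budget, MgrID)⁺ = {Budget, MgrID}, which is a superkey of neither fragment — lossy.
Dependency preservation: the restricted closure of {Budget, MgrID, MName} across the fragments never reaches {Start}, so Budget, MgrID, MName → Start cannot be enforced without a join — not preserved.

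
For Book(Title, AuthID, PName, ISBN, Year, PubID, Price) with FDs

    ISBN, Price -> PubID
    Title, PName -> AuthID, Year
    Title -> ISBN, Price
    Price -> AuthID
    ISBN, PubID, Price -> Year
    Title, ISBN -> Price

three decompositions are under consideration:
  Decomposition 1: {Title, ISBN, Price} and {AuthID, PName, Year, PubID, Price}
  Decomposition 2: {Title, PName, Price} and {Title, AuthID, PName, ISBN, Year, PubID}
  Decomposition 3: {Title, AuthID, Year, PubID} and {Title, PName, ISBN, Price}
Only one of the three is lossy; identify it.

Decomposition 1: common = {Price}, closure = {AuthID, Price} → lossy.
Decomposition 2: common = {Title, PName}, closure = {Title, AuthID, PName, ISBN, Year, PubID, Price} → lossless.
Decomposition 3: common = {Title}, closure = {Title, AuthID, ISBN, Year, PubID, Price} → lossless.

Decomposition 1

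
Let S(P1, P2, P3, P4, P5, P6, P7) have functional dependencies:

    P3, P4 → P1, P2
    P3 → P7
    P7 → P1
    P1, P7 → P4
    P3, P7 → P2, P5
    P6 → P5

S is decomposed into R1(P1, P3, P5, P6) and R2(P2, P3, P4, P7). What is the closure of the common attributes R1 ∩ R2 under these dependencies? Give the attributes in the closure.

R1 ∩ R2 = {P3}.
P3 → P7 applies, adding P7
P7 → P1 applies, adding P1
P1, P7 → P4 applies, adding P4
P3, P7 → P2, P5 applies, adding P2, P5
Closure: {P1, P2, P3, P4, P5, P7}.

P1, P2, P3, P4, P5, P7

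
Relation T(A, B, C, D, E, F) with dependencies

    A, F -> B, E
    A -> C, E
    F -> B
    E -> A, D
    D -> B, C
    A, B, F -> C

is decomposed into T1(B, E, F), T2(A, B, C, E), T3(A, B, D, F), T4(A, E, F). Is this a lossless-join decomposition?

Yes

Chase test. Columns are A, B, C, D, E, F; row i has aⱼ where attribute j ∈ Ti, else bᵢⱼ.
Initial tableau (one row per fragment):
  row 1: b11 a2 b13 b14 a5 a6
  row 2: a1 a2 a3 b24 a5 b26
  row 3: a1 a2 b33 a4 b35 a6
  row 4: a1 b42 b43 b44 a5 a6
Rows 3 and 4 agree on A, F; apply A, F→B, E and equate their B, E entries.
Rows 2 and 3 agree on A; apply A→C, E and equate their C, E entries.
Rows 2 and 4 agree on A; apply A→C, E and equate their C, E entries.
Rows 1 and 2 agree on E; apply E→A, D and equate their A, D entries.
Rows 1 and 3 agree on E; apply E→A, D and equate their A, D entries.
Rows 1 and 4 agree on E; apply E→A, D and equate their A, D entries.
Rows 1 and 2 agree on D; apply D→B, C and equate their B, C entries.
Row 1 is now all distinguished symbols — the join is lossless.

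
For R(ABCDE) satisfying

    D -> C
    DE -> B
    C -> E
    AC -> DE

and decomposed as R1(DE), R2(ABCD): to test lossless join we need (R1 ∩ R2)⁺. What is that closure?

BCDE

R1 ∩ R2 = {D}.
D → C applies, adding C
C → E applies, adding E
DE → B applies, adding B
Closure: {BCDE}.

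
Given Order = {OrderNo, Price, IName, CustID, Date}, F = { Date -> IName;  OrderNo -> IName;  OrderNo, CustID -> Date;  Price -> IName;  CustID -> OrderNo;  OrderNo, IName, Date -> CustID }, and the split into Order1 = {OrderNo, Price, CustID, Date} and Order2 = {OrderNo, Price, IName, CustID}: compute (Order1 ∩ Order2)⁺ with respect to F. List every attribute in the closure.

OrderNo, Price, IName, CustID, Date

Order1 ∩ Order2 = {OrderNo, Price, CustID}.
OrderNo → IName applies, adding IName
OrderNo, CustID → Date applies, adding Date
Closure: {OrderNo, Price, IName, CustID, Date}.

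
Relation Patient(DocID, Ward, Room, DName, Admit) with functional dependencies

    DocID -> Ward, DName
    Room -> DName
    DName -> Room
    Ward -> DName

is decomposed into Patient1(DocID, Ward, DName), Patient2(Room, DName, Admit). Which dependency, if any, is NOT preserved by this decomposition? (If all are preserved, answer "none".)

DocID → Ward, DName lies within Patient1.
Room → DName lies within Patient2.
DName → Room lies within Patient2.
Ward → DName lies within Patient1.
Every dependency is enforceable on the fragments, so the decomposition is dependency-preserving.

none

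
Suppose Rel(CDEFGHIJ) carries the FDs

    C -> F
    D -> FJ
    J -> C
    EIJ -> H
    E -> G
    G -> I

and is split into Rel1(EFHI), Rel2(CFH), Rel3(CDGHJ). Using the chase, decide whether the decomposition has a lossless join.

No

Chase test. Columns are CDEFGHIJ; row i has aⱼ where attribute j ∈ Reli, else bᵢⱼ.
Initial tableau (one row per fragment):
  row 1: b11 b12 a3 a4 b15 a6 a7 b18
  row 2: a1 b22 b23 a4 b25 a6 b27 b28
  row 3: a1 a2 b33 b34 a5 a6 b37 a8
Rows 2 and 3 agree on C; apply C→F and equate their F entries.
No row becomes fully distinguished — the join is lossy.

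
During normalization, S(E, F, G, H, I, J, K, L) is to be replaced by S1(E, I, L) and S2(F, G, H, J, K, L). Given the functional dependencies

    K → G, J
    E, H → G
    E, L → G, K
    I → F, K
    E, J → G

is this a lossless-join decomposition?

Common attributes: S1 ∩ S2 = {L}.
No dependency enlarges {L}, so (L)⁺ = {L}.
The closure contains neither all of S1 = {E, I, L} nor all of S2 = {F, G, H, J, K, L}, so the common attributes are not a superkey of either fragment. The join is lossy.

No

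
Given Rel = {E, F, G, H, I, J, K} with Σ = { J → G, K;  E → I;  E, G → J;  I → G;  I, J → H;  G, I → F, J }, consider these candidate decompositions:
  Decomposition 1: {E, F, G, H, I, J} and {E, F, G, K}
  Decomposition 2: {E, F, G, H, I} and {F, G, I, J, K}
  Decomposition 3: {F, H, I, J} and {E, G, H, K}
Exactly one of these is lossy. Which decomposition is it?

Decomposition 3

Decomposition 1: common = {E, F, G}, closure = {E, F, G, H, I, J, K} → lossless.
Decomposition 2: common = {F, G, I}, closure = {F, G, H, I, J, K} → lossless.
Decomposition 3: common = {H}, closure = {H} → lossy.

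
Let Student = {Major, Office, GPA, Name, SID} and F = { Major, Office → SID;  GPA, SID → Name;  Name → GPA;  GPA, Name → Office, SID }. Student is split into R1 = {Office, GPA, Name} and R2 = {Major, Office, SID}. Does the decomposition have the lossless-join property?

Common attributes: R1 ∩ R2 = {Office}.
No dependency enlarges {Office}, so (Office)⁺ = {Office}.
The closure contains neither all of R1 = {Office, GPA, Name} nor all of R2 = {Major, Office, SID}, so the common attributes are not a superkey of either fragment. The join is lossy.

No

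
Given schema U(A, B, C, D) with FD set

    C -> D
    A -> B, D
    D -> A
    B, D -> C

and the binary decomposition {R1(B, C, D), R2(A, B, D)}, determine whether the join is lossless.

Common attributes: R1 ∩ R2 = {B, D}.
Closure of {B, D}: D → A applies, adding A; B, D → C applies, adding C. So (B, D)⁺ = {A, B, C, D}.
This closure contains every attribute of R1, so R1 ∩ R2 → R1. The join is lossless.

Yes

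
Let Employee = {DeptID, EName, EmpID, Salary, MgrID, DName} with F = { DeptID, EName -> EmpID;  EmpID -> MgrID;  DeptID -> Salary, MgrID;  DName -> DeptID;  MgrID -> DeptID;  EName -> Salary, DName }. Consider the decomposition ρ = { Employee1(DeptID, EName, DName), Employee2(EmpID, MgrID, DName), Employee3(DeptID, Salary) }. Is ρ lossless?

Chase test. Columns are DeptID, EName, EmpID, Salary, MgrID, DName; row i has aⱼ where attribute j ∈ Employeei, else bᵢⱼ.
Initial tableau (one row per fragment):
  row 1: a1 a2 b13 b14 b15 a6
  row 2: b21 b22 a3 b24 a5 a6
  row 3: a1 b32 b33 a4 b35 b36
Rows 1 and 3 agree on DeptID; apply DeptID→Salary, MgrID and equate their Salary, MgrID entries.
Rows 1 and 2 agree on DName; apply DName→DeptID and equate their DeptID entries.
Rows 1 and 2 agree on DeptID; apply DeptID→Salary, MgrID and equate their Salary, MgrID entries.
No row becomes fully distinguished — the join is lossy.

No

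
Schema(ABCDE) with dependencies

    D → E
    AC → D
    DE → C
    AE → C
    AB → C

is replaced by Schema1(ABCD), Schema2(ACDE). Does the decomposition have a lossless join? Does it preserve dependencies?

lossless and dependency-preserving

Lossless test: (ACD)⁺ = {ACDE}, which contains all of one fragment — lossless.
Dependency preservation: every FD's attributes lie within a single fragment, so each can be enforced locally — preserved.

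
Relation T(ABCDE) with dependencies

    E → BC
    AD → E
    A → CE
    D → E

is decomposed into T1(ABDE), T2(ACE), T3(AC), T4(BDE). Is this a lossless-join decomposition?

Yes

Chase test. Columns are ABCDE; row i has aⱼ where attribute j ∈ Ti, else bᵢⱼ.
Initial tableau (one row per fragment):
  row 1: a1 a2 b13 a4 a5
  row 2: a1 b22 a3 b24 a5
  row 3: a1 b32 a3 b34 b35
  row 4: b41 a2 b43 a4 a5
Rows 1 and 2 agree on E; apply E→BC and equate their BC entries.
Rows 1 and 4 agree on E; apply E→BC and equate their BC entries.
Rows 1 and 3 agree on A; apply A→CE and equate their CE entries.
Rows 1 and 3 agree on E; apply E→BC and equate their BC entries.
Row 1 is now all distinguished symbols — the join is lossless.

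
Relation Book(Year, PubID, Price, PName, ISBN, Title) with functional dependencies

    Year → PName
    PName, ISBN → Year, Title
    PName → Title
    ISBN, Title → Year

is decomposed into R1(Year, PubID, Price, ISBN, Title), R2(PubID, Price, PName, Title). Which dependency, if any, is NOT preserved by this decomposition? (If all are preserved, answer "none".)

Check Year → PName: no single fragment contains all of {Year, PName}, and the restricted closure of {Year} across the fragments never reaches {PName}.
PName, ISBN → Year, Title is preserved.
PName → Title is preserved.
ISBN, Title → Year is preserved.

Year → PName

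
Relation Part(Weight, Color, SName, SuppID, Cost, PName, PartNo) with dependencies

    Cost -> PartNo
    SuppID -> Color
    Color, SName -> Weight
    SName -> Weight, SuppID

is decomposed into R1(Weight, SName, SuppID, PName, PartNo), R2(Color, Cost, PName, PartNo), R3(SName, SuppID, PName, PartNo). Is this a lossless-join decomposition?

No

Chase test. Columns are Weight, Color, SName, SuppID, Cost, PName, PartNo; row i has aⱼ where attribute j ∈ Ri, else bᵢⱼ.
Initial tableau (one row per fragment):
  row 1: a1 b12 a3 a4 b15 a6 a7
  row 2: b21 a2 b23 b24 a5 a6 a7
  row 3: b31 b32 a3 a4 b35 a6 a7
Rows 1 and 3 agree on SuppID; apply SuppID→Color and equate their Color entries.
Rows 1 and 3 agree on Color, SName; apply Color, SName→Weight and equate their Weight entries.
No row becomes fully distinguished — the join is lossy.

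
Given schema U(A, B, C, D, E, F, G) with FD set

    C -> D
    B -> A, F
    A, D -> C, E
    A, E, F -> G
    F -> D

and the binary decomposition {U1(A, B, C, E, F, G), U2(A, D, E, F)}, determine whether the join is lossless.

Yes

Common attributes: U1 ∩ U2 = {A, E, F}.
Closure of {A, E, F}: A, E, F → G applies, adding G; F → D applies, adding D; A, D → C, E applies, adding C. So (A, E, F)⁺ = {A, C, D, E, F, G}.
This closure contains every attribute of U2, so U1 ∩ U2 → U2. The join is lossless.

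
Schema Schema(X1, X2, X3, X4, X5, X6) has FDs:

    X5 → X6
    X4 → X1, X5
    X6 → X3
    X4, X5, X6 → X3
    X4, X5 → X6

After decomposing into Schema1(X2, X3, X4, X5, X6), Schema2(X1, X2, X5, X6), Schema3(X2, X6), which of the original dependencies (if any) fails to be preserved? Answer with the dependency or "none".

Check X4 → X1, X5: no single fragment contains all of {X1, X4, X5}, and the restricted closure of {X4} across the fragments never reaches {X1, X5}.
X5 → X6 is preserved.
X6 → X3 is preserved.
X4, X5, X6 → X3 is preserved.
X4, X5 → X6 is preserved.

X4 → X1, X5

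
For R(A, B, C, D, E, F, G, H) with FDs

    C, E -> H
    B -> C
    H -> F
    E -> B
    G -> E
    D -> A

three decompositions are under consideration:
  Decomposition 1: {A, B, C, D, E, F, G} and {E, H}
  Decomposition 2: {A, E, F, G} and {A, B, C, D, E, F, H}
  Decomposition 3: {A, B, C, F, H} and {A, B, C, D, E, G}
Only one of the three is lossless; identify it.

Decomposition 1

Decomposition 1: common = {E}, closure = {B, C, E, F, H} → lossless.
Decomposition 2: common = {A, E, F}, closure = {A, B, C, E, F, H} → lossy.
Decomposition 3: common = {A, B, C}, closure = {A, B, C} → lossy.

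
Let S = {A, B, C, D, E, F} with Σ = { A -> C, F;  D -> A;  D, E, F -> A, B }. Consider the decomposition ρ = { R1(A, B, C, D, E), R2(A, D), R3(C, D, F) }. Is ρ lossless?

Chase test. Columns are A, B, C, D, E, F; row i has aⱼ where attribute j ∈ Ri, else bᵢⱼ.
Initial tableau (one row per fragment):
  row 1: a1 a2 a3 a4 a5 b16
  row 2: a1 b22 b23 a4 b25 b26
  row 3: b31 b32 a3 a4 b35 a6
Rows 1 and 2 agree on A; apply A→C, F and equate their C, F entries.
Rows 1 and 3 agree on D; apply D→A and equate their A entries.
Rows 1 and 3 agree on A; apply A→C, F and equate their C, F entries.
Row 1 is now all distinguished symbols — the join is lossless.

Yes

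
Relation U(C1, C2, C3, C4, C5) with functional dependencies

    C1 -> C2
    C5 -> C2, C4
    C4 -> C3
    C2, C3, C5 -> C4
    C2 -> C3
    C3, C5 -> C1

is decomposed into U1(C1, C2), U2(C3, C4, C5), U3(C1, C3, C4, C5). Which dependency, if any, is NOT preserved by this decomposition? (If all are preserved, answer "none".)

Check C2 → C3: no single fragment contains all of {C2, C3}, and the restricted closure of {C2} across the fragments never reaches {C3}.
C1 → C2 is preserved.
C5 → C2, C4 is preserved.
C4 → C3 is preserved.
C2, C3, C5 → C4 is preserved.
C3, C5 → C1 is preserved.

C2 -> C3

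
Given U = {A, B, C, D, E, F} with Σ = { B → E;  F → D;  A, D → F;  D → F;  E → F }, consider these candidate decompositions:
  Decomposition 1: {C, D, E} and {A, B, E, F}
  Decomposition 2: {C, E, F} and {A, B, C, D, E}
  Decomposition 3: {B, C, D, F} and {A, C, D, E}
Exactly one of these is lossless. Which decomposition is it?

Decomposition 1: common = {E}, closure = {D, E, F} → lossy.
Decomposition 2: common = {C, E}, closure = {C, D, E, F} → lossless.
Decomposition 3: common = {C, D}, closure = {C, D, F} → lossy.

Decomposition 2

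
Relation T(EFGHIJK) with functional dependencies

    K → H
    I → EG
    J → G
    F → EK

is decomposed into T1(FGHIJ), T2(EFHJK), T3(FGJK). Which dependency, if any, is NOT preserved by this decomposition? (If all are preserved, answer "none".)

I → EG

Check I → EG: no single fragment contains all of {EGI}, and the restricted closure of {I} across the fragments never reaches {EG}.
K → H is preserved.
J → G is preserved.
F → EK is preserved.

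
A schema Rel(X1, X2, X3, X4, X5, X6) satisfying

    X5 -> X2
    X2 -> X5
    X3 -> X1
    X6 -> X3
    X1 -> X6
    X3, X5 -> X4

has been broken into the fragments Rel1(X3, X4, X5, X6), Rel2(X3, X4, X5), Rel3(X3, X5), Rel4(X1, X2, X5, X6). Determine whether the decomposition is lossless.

Yes

Chase test. Columns are X1, X2, X3, X4, X5, X6; row i has aⱼ where attribute j ∈ Reli, else bᵢⱼ.
Initial tableau (one row per fragment):
  row 1: b11 b12 a3 a4 a5 a6
  row 2: b21 b22 a3 a4 a5 b26
  row 3: b31 b32 a3 b34 a5 b36
  row 4: a1 a2 b43 b44 a5 a6
Rows 1 and 2 agree on X5; apply X5→X2 and equate their X2 entries.
Rows 1 and 3 agree on X5; apply X5→X2 and equate their X2 entries.
Rows 1 and 4 agree on X5; apply X5→X2 and equate their X2 entries.
Rows 1 and 2 agree on X3; apply X3→X1 and equate their X1 entries.
Rows 1 and 3 agree on X3; apply X3→X1 and equate their X1 entries.
Rows 1 and 4 agree on X6; apply X6→X3 and equate their X3 entries.
Rows 1 and 2 agree on X1; apply X1→X6 and equate their X6 entries.
Rows 1 and 3 agree on X1; apply X1→X6 and equate their X6 entries.
Rows 1 and 3 agree on X3, X5; apply X3, X5→X4 and equate their X4 entries.
Rows 1 and 4 agree on X3, X5; apply X3, X5→X4 and equate their X4 entries.
Rows 1 and 4 agree on X3; apply X3→X1 and equate their X1 entries.
Row 1 is now all distinguished symbols — the join is lossless.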